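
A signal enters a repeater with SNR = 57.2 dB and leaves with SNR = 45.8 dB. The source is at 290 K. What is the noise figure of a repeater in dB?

NF (dB) = SNR_in(dB) − SNR_out(dB) when the source is at T₀
NF = 57.2 − 45.8 = 11.4 dB

11.4 dB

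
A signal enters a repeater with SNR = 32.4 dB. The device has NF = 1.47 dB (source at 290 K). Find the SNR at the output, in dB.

By definition F = SNR_in/SNR_out, so in dB: SNR_out = SNR_in − NF
SNR_out = 32.4 − 1.47 = 30.93 dB

30.93 dB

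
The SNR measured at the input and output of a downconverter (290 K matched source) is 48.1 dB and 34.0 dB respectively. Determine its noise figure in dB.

14.1 dB

NF (dB) = SNR_in(dB) − SNR_out(dB) when the source is at T₀
NF = 48.1 − 34.0 = 14.1 dB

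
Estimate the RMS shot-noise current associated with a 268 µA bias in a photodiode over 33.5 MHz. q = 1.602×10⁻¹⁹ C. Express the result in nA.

I_n = √(2qI·B)
2qI·B = 2 × 1.602×10⁻¹⁹ × 2.68×10⁻⁴ × 3.35×10⁷ = 2.88×10⁻¹⁵ A²
I_n = √(2.88×10⁻¹⁵) = 5.36×10⁻⁸ A = 53.6 nA

53.6 nA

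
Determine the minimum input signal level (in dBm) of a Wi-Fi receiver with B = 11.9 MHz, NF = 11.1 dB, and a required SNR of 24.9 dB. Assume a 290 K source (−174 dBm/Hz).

−67.2 dBm

Sensitivity = −174 + 10 log₁₀(B) + NF + SNR_min
= −174 + 70.76 + 11.1 + 24.9
= −67.24 dBm → −67.2 dBm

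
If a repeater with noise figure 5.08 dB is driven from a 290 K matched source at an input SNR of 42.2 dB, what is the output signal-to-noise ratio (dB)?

37.12 dB

By definition F = SNR_in/SNR_out, so in dB: SNR_out = SNR_in − NF
SNR_out = 42.2 − 5.08 = 37.12 dB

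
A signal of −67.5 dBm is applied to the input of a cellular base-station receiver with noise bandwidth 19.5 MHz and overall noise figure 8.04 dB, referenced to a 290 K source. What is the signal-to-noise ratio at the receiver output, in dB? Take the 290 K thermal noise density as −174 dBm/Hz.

25.6 dB

Noise floor: N = −174 + 10 log₁₀(B) + NF
10 log₁₀(1.95×10⁷) = 72.9 dB
N = −174 + 72.9 + 8.04 = −93.06 dBm
SNR = P_sig − N = −67.5 − (−93.06) = 25.56 dB → 25.6 dB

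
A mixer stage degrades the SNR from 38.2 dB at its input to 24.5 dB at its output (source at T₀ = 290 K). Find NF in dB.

13.7 dB

NF (dB) = SNR_in(dB) − SNR_out(dB) when the source is at T₀
NF = 38.2 − 24.5 = 13.7 dB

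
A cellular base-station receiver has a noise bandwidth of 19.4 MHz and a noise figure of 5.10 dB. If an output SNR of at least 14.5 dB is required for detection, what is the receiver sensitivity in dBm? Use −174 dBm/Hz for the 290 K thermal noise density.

−81.5 dBm

Sensitivity = −174 + 10 log₁₀(B) + NF + SNR_min
= −174 + 72.88 + 5.10 + 14.5
= −81.52 dBm → −81.5 dBm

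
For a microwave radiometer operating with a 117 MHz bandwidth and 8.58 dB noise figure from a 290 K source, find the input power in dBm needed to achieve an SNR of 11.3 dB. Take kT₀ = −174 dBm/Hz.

−73.4 dBm

Sensitivity = −174 + 10 log₁₀(B) + NF + SNR_min
= −174 + 80.68 + 8.58 + 11.3
= −73.44 dBm → −73.4 dBm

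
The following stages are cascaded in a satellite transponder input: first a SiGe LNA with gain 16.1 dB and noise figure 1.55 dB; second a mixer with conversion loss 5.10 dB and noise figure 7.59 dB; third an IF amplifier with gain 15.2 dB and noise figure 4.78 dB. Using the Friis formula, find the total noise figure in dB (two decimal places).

2.32 dB

Convert to linear (a loss of L dB is a gain of −L dB): F_i = 10^(NF_i/10), G_i = 10^(G_i,dB/10)
  Stage 1: F_1 = 10^(1.55/10) = 1.429, G_1 = 10^(16.1/10) = 40.74
  Stage 2: F_2 = 10^(7.59/10) = 5.741, G_2 = 10^(−5.10/10) = 0.3090
  Stage 3: F_3 = 10^(4.78/10) = 3.006, G_3 = 10^(15.2/10) = 33.11
Friis cascade:
  F = 1.429 + (5.741 − 1)/40.74 + (3.006 − 1)/12.59 = 1.705
NF = 10 log₁₀(1.705) = 2.32 dB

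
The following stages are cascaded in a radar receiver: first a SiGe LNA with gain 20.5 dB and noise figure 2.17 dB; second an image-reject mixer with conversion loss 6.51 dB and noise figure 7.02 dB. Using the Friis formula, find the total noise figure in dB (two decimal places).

2.26 dB

Convert to linear (a loss of L dB is a gain of −L dB): F_i = 10^(NF_i/10), G_i = 10^(G_i,dB/10)
  Stage 1: F_1 = 10^(2.17/10) = 1.648, G_1 = 10^(20.5/10) = 112.2
  Stage 2: F_2 = 10^(7.02/10) = 5.035, G_2 = 10^(−6.51/10) = 0.2234
Friis cascade:
  F = 1.648 + (5.035 − 1)/112.2 = 1.684
NF = 10 log₁₀(1.684) = 2.26 dB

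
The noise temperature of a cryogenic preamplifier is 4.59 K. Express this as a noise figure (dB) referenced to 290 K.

0.068 dB

F = 1 + T_e/T₀ = 1 + 4.59/290 = 1.01583
NF = 10 log₁₀(1.01583) = 0.068 dB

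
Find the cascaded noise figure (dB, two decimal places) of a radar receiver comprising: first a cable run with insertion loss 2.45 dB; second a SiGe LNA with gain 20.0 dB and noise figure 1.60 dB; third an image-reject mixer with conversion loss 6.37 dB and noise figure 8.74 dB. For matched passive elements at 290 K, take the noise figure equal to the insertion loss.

4.24 dB

Convert to linear (a loss of L dB is a gain of −L dB): F_i = 10^(NF_i/10), G_i = 10^(G_i,dB/10)
  Stage 1: F_1 = 10^(2.45/10) = 1.758, G_1 = 10^(−2.45/10) = 0.5689
  Stage 2: F_2 = 10^(1.60/10) = 1.445, G_2 = 10^(20.0/10) = 100.0
  Stage 3: F_3 = 10^(8.74/10) = 7.482, G_3 = 10^(−6.37/10) = 0.2307
Friis cascade:
  F = 1.758 + (1.445 − 1)/0.5689 + (7.482 − 1)/56.89 = 2.655
NF = 10 log₁₀(2.655) = 4.24 dB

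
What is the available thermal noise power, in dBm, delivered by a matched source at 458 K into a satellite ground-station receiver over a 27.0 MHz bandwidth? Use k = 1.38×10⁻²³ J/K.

P_n = kTB = 1.38×10⁻²³ × 458 × 2.70×10⁷ = 1.71×10⁻¹³ W
In dBm: 10 log₁₀(1.71×10⁻¹³ / 10⁻³) = −97.7 dBm

−97.7 dBm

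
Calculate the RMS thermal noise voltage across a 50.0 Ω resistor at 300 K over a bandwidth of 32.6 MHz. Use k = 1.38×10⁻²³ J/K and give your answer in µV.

V_n = √(4kTRB)
4kTRB = 4 × 1.38×10⁻²³ × 300 × 5.00×10¹ × 3.26×10⁷ = 2.70×10⁻¹¹ V²
V_n = √(2.70×10⁻¹¹) = 5.20×10⁻⁶ V = 5.20 µV

5.20 µV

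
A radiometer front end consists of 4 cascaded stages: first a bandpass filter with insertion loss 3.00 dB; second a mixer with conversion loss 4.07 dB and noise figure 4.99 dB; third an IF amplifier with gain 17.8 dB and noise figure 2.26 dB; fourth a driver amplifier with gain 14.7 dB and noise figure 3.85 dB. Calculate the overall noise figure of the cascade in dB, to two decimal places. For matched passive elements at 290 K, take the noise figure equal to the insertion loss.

9.95 dB

Convert to linear (a loss of L dB is a gain of −L dB): F_i = 10^(NF_i/10), G_i = 10^(G_i,dB/10)
  Stage 1: F_1 = 10^(3.00/10) = 1.995, G_1 = 10^(−3.00/10) = 0.5012
  Stage 2: F_2 = 10^(4.99/10) = 3.155, G_2 = 10^(−4.07/10) = 0.3917
  Stage 3: F_3 = 10^(2.26/10) = 1.683, G_3 = 10^(17.8/10) = 60.26
  Stage 4: F_4 = 10^(3.85/10) = 2.427, G_4 = 10^(14.7/10) = 29.51
Friis cascade:
  F = 1.995 + (3.155 − 1)/0.5012 + (1.683 − 1)/0.1963 + (2.427 − 1)/11.83 = 9.893
NF = 10 log₁₀(9.893) = 9.95 dB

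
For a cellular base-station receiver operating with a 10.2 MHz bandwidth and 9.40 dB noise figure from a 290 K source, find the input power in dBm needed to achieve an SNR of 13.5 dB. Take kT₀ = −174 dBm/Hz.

Sensitivity = −174 + 10 log₁₀(B) + NF + SNR_min
= −174 + 70.09 + 9.40 + 13.5
= −81.01 dBm → −81.0 dBm

−81.0 dBm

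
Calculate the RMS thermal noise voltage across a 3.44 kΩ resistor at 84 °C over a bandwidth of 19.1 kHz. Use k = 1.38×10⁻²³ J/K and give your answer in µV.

1.14 µV

T = 84 °C + 273.15 = 357.15 K
V_n = √(4kTRB)
4kTRB = 4 × 1.38×10⁻²³ × 357.15 × 3.44×10³ × 1.91×10⁴ = 1.30×10⁻¹² V²
V_n = √(1.30×10⁻¹²) = 1.14×10⁻⁶ V = 1.14 µV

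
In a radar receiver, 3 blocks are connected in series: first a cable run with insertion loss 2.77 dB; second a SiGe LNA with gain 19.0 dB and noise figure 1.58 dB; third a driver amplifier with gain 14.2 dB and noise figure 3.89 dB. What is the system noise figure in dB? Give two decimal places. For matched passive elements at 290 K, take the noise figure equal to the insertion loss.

4.40 dB

Convert to linear (a loss of L dB is a gain of −L dB): F_i = 10^(NF_i/10), G_i = 10^(G_i,dB/10)
  Stage 1: F_1 = 10^(2.77/10) = 1.892, G_1 = 10^(−2.77/10) = 0.5284
  Stage 2: F_2 = 10^(1.58/10) = 1.439, G_2 = 10^(19.0/10) = 79.43
  Stage 3: F_3 = 10^(3.89/10) = 2.449, G_3 = 10^(14.2/10) = 26.30
Friis cascade:
  F = 1.892 + (1.439 − 1)/0.5284 + (2.449 − 1)/41.98 = 2.757
NF = 10 log₁₀(2.757) = 4.40 dB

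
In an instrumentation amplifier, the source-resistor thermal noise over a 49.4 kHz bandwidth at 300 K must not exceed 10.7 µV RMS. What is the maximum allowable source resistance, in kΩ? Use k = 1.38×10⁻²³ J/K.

140 kΩ

Johnson–Nyquist: V_n = √(4kTRB) ⇒ R = V_n² / (4kTB)
4kTB = 4 × 1.38×10⁻²³ × 300 × 4.94×10⁴ = 8.18×10⁻¹⁶
R = (1.07×10⁻⁵)² / 8.18×10⁻¹⁶ = 1.40×10⁵ Ω = 140 kΩ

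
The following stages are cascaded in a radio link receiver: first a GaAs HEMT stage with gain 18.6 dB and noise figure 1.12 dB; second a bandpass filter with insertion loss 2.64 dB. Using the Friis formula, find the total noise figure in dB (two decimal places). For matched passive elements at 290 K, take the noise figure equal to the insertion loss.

1.16 dB

Convert to linear (a loss of L dB is a gain of −L dB): F_i = 10^(NF_i/10), G_i = 10^(G_i,dB/10)
  Stage 1: F_1 = 10^(1.12/10) = 1.294, G_1 = 10^(18.6/10) = 72.44
  Stage 2: F_2 = 10^(2.64/10) = 1.837, G_2 = 10^(−2.64/10) = 0.5445
Friis cascade:
  F = 1.294 + (1.837 − 1)/72.44 = 1.306
NF = 10 log₁₀(1.306) = 1.16 dB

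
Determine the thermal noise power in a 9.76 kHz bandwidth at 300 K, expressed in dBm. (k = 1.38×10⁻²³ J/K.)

−133.9 dBm

P_n = kTB = 1.38×10⁻²³ × 300 × 9.76×10³ = 4.04×10⁻¹⁷ W
In dBm: 10 log₁₀(4.04×10⁻¹⁷ / 10⁻³) = −133.9 dBm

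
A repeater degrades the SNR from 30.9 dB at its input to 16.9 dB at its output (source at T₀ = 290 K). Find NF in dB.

14.0 dB

NF (dB) = SNR_in(dB) − SNR_out(dB) when the source is at T₀
NF = 30.9 − 16.9 = 14.0 dB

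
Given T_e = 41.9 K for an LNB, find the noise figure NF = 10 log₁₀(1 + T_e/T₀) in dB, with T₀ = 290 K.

0.586 dB

F = 1 + T_e/T₀ = 1 + 41.9/290 = 1.14448
NF = 10 log₁₀(1.14448) = 0.586 dB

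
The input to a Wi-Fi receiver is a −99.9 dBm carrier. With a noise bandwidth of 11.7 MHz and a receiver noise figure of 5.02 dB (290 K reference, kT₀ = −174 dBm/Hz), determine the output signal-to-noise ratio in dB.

−1.6 dB

Noise floor: N = −174 + 10 log₁₀(B) + NF
10 log₁₀(1.17×10⁷) = 70.68 dB
N = −174 + 70.68 + 5.02 = −98.30 dBm
SNR = P_sig − N = −99.9 − (−98.30) = −1.60 dB → −1.6 dB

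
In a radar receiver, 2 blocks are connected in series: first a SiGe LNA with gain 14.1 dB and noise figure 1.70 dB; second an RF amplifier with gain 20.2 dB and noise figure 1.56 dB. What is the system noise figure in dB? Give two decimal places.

Convert to linear (a loss of L dB is a gain of −L dB): F_i = 10^(NF_i/10), G_i = 10^(G_i,dB/10)
  Stage 1: F_1 = 10^(1.70/10) = 1.479, G_1 = 10^(14.1/10) = 25.70
  Stage 2: F_2 = 10^(1.56/10) = 1.432, G_2 = 10^(20.2/10) = 104.7
Friis cascade:
  F = 1.479 + (1.432 − 1)/25.70 = 1.496
NF = 10 log₁₀(1.496) = 1.75 dB

1.75 dB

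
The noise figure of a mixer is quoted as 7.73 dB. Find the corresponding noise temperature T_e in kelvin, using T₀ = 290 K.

1429 K

F = 10^(7.73/10) = 5.92925
T_e = (F − 1)·T₀ = (5.92925 − 1) × 290 = 1429 K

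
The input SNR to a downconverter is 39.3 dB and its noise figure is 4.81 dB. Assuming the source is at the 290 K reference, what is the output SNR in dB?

By definition F = SNR_in/SNR_out, so in dB: SNR_out = SNR_in − NF
SNR_out = 39.3 − 4.81 = 34.49 dB

34.49 dB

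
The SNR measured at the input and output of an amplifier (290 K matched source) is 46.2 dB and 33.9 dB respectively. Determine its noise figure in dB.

12.3 dB

NF (dB) = SNR_in(dB) − SNR_out(dB) when the source is at T₀
NF = 46.2 − 33.9 = 12.3 dB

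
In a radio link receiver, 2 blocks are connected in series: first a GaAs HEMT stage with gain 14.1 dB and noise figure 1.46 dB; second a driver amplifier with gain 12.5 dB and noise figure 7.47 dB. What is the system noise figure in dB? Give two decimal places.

Convert to linear (a loss of L dB is a gain of −L dB): F_i = 10^(NF_i/10), G_i = 10^(G_i,dB/10)
  Stage 1: F_1 = 10^(1.46/10) = 1.400, G_1 = 10^(14.1/10) = 25.70
  Stage 2: F_2 = 10^(7.47/10) = 5.585, G_2 = 10^(12.5/10) = 17.78
Friis cascade:
  F = 1.400 + (5.585 − 1)/25.70 = 1.578
NF = 10 log₁₀(1.578) = 1.98 dB

1.98 dB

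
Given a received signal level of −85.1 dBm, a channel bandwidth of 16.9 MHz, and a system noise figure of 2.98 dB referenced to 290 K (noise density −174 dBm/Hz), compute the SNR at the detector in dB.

13.6 dB

Noise floor: N = −174 + 10 log₁₀(B) + NF
10 log₁₀(1.69×10⁷) = 72.28 dB
N = −174 + 72.28 + 2.98 = −98.74 dBm
SNR = P_sig − N = −85.1 − (−98.74) = 13.64 dB → 13.6 dB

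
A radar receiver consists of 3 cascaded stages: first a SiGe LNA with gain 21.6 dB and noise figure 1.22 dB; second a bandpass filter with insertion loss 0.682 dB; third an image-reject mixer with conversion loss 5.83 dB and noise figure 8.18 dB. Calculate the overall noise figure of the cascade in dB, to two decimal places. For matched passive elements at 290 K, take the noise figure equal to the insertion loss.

Convert to linear (a loss of L dB is a gain of −L dB): F_i = 10^(NF_i/10), G_i = 10^(G_i,dB/10)
  Stage 1: F_1 = 10^(1.22/10) = 1.324, G_1 = 10^(21.6/10) = 144.5
  Stage 2: F_2 = 10^(0.682/10) = 1.170, G_2 = 10^(−0.682/10) = 0.8547
  Stage 3: F_3 = 10^(8.18/10) = 6.577, G_3 = 10^(−5.83/10) = 0.2612
Friis cascade:
  F = 1.324 + (1.170 − 1)/144.5 + (6.577 − 1)/123.5 = 1.371
NF = 10 log₁₀(1.371) = 1.37 dB

1.37 dB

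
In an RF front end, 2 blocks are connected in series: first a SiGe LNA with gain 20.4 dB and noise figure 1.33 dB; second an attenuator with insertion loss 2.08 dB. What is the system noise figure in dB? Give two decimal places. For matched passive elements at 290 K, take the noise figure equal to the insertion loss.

Convert to linear (a loss of L dB is a gain of −L dB): F_i = 10^(NF_i/10), G_i = 10^(G_i,dB/10)
  Stage 1: F_1 = 10^(1.33/10) = 1.358, G_1 = 10^(20.4/10) = 109.6
  Stage 2: F_2 = 10^(2.08/10) = 1.614, G_2 = 10^(−2.08/10) = 0.6194
Friis cascade:
  F = 1.358 + (1.614 − 1)/109.6 = 1.364
NF = 10 log₁₀(1.364) = 1.35 dB

1.35 dB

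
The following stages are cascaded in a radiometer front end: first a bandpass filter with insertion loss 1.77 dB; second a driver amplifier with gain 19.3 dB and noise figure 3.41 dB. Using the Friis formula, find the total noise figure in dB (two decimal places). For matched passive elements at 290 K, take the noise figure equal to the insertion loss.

Convert to linear (a loss of L dB is a gain of −L dB): F_i = 10^(NF_i/10), G_i = 10^(G_i,dB/10)
  Stage 1: F_1 = 10^(1.77/10) = 1.503, G_1 = 10^(−1.77/10) = 0.6653
  Stage 2: F_2 = 10^(3.41/10) = 2.193, G_2 = 10^(19.3/10) = 85.11
Friis cascade:
  F = 1.503 + (2.193 − 1)/0.6653 = 3.296
NF = 10 log₁₀(3.296) = 5.18 dB

5.18 dB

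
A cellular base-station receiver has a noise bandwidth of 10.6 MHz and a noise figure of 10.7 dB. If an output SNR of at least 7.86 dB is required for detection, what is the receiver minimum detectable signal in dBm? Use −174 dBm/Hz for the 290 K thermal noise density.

Sensitivity = −174 + 10 log₁₀(B) + NF + SNR_min
= −174 + 70.25 + 10.7 + 7.86
= −85.19 dBm → −85.2 dBm

−85.2 dBm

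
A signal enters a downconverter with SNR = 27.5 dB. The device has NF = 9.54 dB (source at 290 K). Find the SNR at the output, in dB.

By definition F = SNR_in/SNR_out, so in dB: SNR_out = SNR_in − NF
SNR_out = 27.5 − 9.54 = 17.96 dB

17.96 dB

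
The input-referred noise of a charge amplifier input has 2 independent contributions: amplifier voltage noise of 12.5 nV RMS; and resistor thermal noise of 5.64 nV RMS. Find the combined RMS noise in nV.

13.7 nV

Uncorrelated sources add in power (mean-square): V_tot = √(ΣV_i²)
V_tot = √[(1.25×10⁻⁸)² + (5.64×10⁻⁹)²] = 1.37×10⁻⁸ V = 13.7 nV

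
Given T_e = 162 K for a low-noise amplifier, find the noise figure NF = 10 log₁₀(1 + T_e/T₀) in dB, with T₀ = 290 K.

1.93 dB

F = 1 + T_e/T₀ = 1 + 162/290 = 1.55862
NF = 10 log₁₀(1.55862) = 1.93 dB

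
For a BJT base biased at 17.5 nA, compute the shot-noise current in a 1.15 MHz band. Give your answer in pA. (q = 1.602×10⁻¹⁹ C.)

80.3 pA

I_n = √(2qI·B)
2qI·B = 2 × 1.602×10⁻¹⁹ × 1.75×10⁻⁸ × 1.15×10⁶ = 6.45×10⁻²¹ A²
I_n = √(6.45×10⁻²¹) = 8.03×10⁻¹¹ A = 80.3 pA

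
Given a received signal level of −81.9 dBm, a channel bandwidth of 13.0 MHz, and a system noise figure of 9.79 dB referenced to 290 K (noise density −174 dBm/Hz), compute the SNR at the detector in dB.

11.2 dB

Noise floor: N = −174 + 10 log₁₀(B) + NF
10 log₁₀(1.30×10⁷) = 71.14 dB
N = −174 + 71.14 + 9.79 = −93.07 dBm
SNR = P_sig − N = −81.9 − (−93.07) = 11.17 dB → 11.2 dB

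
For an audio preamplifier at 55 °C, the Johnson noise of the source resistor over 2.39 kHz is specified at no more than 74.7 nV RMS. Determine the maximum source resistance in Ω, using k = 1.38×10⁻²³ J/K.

T = 55 °C + 273.15 = 328.15 K
Johnson–Nyquist: V_n = √(4kTRB) ⇒ R = V_n² / (4kTB)
4kTB = 4 × 1.38×10⁻²³ × 328.15 × 2.39×10³ = 4.33×10⁻¹⁷
R = (7.47×10⁻⁸)² / 4.33×10⁻¹⁷ = 1.29×10² Ω = 129 Ω

129 Ω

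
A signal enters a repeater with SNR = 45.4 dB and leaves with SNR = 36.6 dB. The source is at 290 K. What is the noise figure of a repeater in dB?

NF (dB) = SNR_in(dB) − SNR_out(dB) when the source is at T₀
NF = 45.4 − 36.6 = 8.8 dB

8.8 dB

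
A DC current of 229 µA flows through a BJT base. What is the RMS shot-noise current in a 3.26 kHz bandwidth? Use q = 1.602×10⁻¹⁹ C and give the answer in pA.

I_n = √(2qI·B)
2qI·B = 2 × 1.602×10⁻¹⁹ × 2.29×10⁻⁴ × 3.26×10³ = 2.39×10⁻¹⁹ A²
I_n = √(2.39×10⁻¹⁹) = 4.89×10⁻¹⁰ A = 489 pA

489 pA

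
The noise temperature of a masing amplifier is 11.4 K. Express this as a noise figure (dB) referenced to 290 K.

F = 1 + T_e/T₀ = 1 + 11.4/290 = 1.03931
NF = 10 log₁₀(1.03931) = 0.167 dB

0.167 dB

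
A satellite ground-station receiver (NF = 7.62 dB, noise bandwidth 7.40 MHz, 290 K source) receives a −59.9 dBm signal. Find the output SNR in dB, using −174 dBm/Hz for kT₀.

37.8 dB

Noise floor: N = −174 + 10 log₁₀(B) + NF
10 log₁₀(7.40×10⁶) = 68.69 dB
N = −174 + 68.69 + 7.62 = −97.69 dBm
SNR = P_sig − N = −59.9 − (−97.69) = 37.79 dB → 37.8 dB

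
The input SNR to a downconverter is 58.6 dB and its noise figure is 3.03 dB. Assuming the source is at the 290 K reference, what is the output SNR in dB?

By definition F = SNR_in/SNR_out, so in dB: SNR_out = SNR_in − NF
SNR_out = 58.6 − 3.03 = 55.57 dB

55.57 dB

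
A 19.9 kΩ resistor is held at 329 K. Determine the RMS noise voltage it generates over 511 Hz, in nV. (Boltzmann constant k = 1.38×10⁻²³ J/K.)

430 nV

V_n = √(4kTRB)
4kTRB = 4 × 1.38×10⁻²³ × 329 × 1.99×10⁴ × 5.11×10² = 1.85×10⁻¹³ V²
V_n = √(1.85×10⁻¹³) = 4.30×10⁻⁷ V = 430 nV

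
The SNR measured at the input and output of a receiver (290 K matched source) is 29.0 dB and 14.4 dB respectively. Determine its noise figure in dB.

NF (dB) = SNR_in(dB) − SNR_out(dB) when the source is at T₀
NF = 29.0 − 14.4 = 14.6 dB

14.6 dB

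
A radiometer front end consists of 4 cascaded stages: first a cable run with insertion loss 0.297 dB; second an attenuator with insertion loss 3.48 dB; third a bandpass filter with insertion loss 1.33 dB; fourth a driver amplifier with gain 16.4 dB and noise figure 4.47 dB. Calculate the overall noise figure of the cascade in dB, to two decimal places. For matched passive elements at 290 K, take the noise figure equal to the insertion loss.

Convert to linear (a loss of L dB is a gain of −L dB): F_i = 10^(NF_i/10), G_i = 10^(G_i,dB/10)
  Stage 1: F_1 = 10^(0.297/10) = 1.071, G_1 = 10^(−0.297/10) = 0.9339
  Stage 2: F_2 = 10^(3.48/10) = 2.228, G_2 = 10^(−3.48/10) = 0.4487
  Stage 3: F_3 = 10^(1.33/10) = 1.358, G_3 = 10^(−1.33/10) = 0.7362
  Stage 4: F_4 = 10^(4.47/10) = 2.799, G_4 = 10^(16.4/10) = 43.65
Friis cascade:
  F = 1.071 + (2.228 − 1)/0.9339 + (1.358 − 1)/0.4191 + (2.799 − 1)/0.3085 = 9.072
NF = 10 log₁₀(9.072) = 9.58 dB

9.58 dB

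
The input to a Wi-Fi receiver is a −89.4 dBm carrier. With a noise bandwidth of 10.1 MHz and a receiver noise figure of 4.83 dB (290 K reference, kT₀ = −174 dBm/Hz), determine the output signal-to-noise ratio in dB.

9.7 dB

Noise floor: N = −174 + 10 log₁₀(B) + NF
10 log₁₀(1.01×10⁷) = 70.04 dB
N = −174 + 70.04 + 4.83 = −99.13 dBm
SNR = P_sig − N = −89.4 − (−99.13) = 9.73 dB → 9.7 dB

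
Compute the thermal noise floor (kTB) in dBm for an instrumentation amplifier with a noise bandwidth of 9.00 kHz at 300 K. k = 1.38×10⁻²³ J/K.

−134.3 dBm

P_n = kTB = 1.38×10⁻²³ × 300 × 9.00×10³ = 3.73×10⁻¹⁷ W
In dBm: 10 log₁₀(3.73×10⁻¹⁷ / 10⁻³) = −134.3 dBm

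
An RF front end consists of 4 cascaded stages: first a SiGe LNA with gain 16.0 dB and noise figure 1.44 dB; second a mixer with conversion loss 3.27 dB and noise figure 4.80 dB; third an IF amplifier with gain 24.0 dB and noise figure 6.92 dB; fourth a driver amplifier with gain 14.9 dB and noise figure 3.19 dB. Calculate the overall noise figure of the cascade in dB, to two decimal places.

Convert to linear (a loss of L dB is a gain of −L dB): F_i = 10^(NF_i/10), G_i = 10^(G_i,dB/10)
  Stage 1: F_1 = 10^(1.44/10) = 1.393, G_1 = 10^(16.0/10) = 39.81
  Stage 2: F_2 = 10^(4.80/10) = 3.020, G_2 = 10^(−3.27/10) = 0.4710
  Stage 3: F_3 = 10^(6.92/10) = 4.920, G_3 = 10^(24.0/10) = 251.2
  Stage 4: F_4 = 10^(3.19/10) = 2.084, G_4 = 10^(14.9/10) = 30.90
Friis cascade:
  F = 1.393 + (3.020 − 1)/39.81 + (4.920 − 1)/18.75 + (2.084 − 1)/4710 = 1.653
NF = 10 log₁₀(1.653) = 2.18 dB

2.18 dB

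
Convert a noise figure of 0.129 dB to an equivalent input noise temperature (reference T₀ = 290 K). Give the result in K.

F = 10^(0.129/10) = 1.03015
T_e = (F − 1)·T₀ = (1.03015 − 1) × 290 = 8.74 K

8.74 K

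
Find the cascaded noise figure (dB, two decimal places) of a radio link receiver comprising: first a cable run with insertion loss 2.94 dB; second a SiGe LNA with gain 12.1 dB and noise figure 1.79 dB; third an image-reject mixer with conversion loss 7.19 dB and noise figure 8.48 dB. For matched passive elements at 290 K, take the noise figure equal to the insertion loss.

Convert to linear (a loss of L dB is a gain of −L dB): F_i = 10^(NF_i/10), G_i = 10^(G_i,dB/10)
  Stage 1: F_1 = 10^(2.94/10) = 1.968, G_1 = 10^(−2.94/10) = 0.5082
  Stage 2: F_2 = 10^(1.79/10) = 1.510, G_2 = 10^(12.1/10) = 16.22
  Stage 3: F_3 = 10^(8.48/10) = 7.047, G_3 = 10^(−7.19/10) = 0.1910
Friis cascade:
  F = 1.968 + (1.510 − 1)/0.5082 + (7.047 − 1)/8.241 = 3.705
NF = 10 log₁₀(3.705) = 5.69 dB

5.69 dB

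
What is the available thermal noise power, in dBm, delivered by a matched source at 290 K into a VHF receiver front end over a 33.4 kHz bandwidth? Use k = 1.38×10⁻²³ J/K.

−128.7 dBm

P_n = kTB = 1.38×10⁻²³ × 290 × 3.34×10⁴ = 1.34×10⁻¹⁶ W
In dBm: 10 log₁₀(1.34×10⁻¹⁶ / 10⁻³) = −128.7 dBm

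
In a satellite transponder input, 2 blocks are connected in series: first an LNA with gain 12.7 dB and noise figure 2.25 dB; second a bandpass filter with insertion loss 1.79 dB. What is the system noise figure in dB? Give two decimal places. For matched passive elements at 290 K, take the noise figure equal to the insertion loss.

Convert to linear (a loss of L dB is a gain of −L dB): F_i = 10^(NF_i/10), G_i = 10^(G_i,dB/10)
  Stage 1: F_1 = 10^(2.25/10) = 1.679, G_1 = 10^(12.7/10) = 18.62
  Stage 2: F_2 = 10^(1.79/10) = 1.510, G_2 = 10^(−1.79/10) = 0.6622
Friis cascade:
  F = 1.679 + (1.510 − 1)/18.62 = 1.706
NF = 10 log₁₀(1.706) = 2.32 dB

2.32 dB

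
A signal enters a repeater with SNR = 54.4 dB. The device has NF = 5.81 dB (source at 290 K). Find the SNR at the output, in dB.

By definition F = SNR_in/SNR_out, so in dB: SNR_out = SNR_in − NF
SNR_out = 54.4 − 5.81 = 48.59 dB

48.59 dB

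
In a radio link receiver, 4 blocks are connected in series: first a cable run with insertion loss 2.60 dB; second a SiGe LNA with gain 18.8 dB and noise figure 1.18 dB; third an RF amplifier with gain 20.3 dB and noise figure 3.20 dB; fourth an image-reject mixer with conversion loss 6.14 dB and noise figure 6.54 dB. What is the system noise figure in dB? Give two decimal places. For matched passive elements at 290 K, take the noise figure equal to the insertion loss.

3.83 dB

Convert to linear (a loss of L dB is a gain of −L dB): F_i = 10^(NF_i/10), G_i = 10^(G_i,dB/10)
  Stage 1: F_1 = 10^(2.60/10) = 1.820, G_1 = 10^(−2.60/10) = 0.5495
  Stage 2: F_2 = 10^(1.18/10) = 1.312, G_2 = 10^(18.8/10) = 75.86
  Stage 3: F_3 = 10^(3.20/10) = 2.089, G_3 = 10^(20.3/10) = 107.2
  Stage 4: F_4 = 10^(6.54/10) = 4.508, G_4 = 10^(−6.14/10) = 0.2432
Friis cascade:
  F = 1.820 + (1.312 − 1)/0.5495 + (2.089 − 1)/41.69 + (4.508 − 1)/4467 = 2.415
NF = 10 log₁₀(2.415) = 3.83 dB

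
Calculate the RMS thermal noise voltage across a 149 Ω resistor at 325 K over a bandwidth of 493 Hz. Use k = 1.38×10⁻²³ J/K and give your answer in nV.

36.3 nV

V_n = √(4kTRB)
4kTRB = 4 × 1.38×10⁻²³ × 325 × 1.49×10² × 4.93×10² = 1.32×10⁻¹⁵ V²
V_n = √(1.32×10⁻¹⁵) = 3.63×10⁻⁸ V = 36.3 nV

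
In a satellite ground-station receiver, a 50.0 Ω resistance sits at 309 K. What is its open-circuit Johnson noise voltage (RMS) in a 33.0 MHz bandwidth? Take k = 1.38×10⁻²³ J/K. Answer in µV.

5.31 µV

V_n = √(4kTRB)
4kTRB = 4 × 1.38×10⁻²³ × 309 × 5.00×10¹ × 3.30×10⁷ = 2.81×10⁻¹¹ V²
V_n = √(2.81×10⁻¹¹) = 5.31×10⁻⁶ V = 5.31 µV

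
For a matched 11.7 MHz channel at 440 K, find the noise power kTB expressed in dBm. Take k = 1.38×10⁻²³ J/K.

−101.5 dBm

P_n = kTB = 1.38×10⁻²³ × 440 × 1.17×10⁷ = 7.10×10⁻¹⁴ W
In dBm: 10 log₁₀(7.10×10⁻¹⁴ / 10⁻³) = −101.5 dBm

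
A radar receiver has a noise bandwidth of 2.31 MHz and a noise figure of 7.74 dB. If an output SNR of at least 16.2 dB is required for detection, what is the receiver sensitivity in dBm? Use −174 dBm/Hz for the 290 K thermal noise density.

−86.4 dBm

Sensitivity = −174 + 10 log₁₀(B) + NF + SNR_min
= −174 + 63.64 + 7.74 + 16.2
= −86.42 dBm → −86.4 dBm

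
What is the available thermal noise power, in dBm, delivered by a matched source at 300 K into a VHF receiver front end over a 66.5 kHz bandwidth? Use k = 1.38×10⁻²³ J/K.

−125.6 dBm

P_n = kTB = 1.38×10⁻²³ × 300 × 6.65×10⁴ = 2.75×10⁻¹⁶ W
In dBm: 10 log₁₀(2.75×10⁻¹⁶ / 10⁻³) = −125.6 dBm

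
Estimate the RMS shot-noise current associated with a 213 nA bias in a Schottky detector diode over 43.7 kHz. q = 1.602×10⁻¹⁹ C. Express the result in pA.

54.6 pA

I_n = √(2qI·B)
2qI·B = 2 × 1.602×10⁻¹⁹ × 2.13×10⁻⁷ × 4.37×10⁴ = 2.98×10⁻²¹ A²
I_n = √(2.98×10⁻²¹) = 5.46×10⁻¹¹ A = 54.6 pA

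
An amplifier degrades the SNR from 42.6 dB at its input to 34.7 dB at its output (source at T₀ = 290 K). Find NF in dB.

NF (dB) = SNR_in(dB) − SNR_out(dB) when the source is at T₀
NF = 42.6 − 34.7 = 7.9 dB

7.9 dB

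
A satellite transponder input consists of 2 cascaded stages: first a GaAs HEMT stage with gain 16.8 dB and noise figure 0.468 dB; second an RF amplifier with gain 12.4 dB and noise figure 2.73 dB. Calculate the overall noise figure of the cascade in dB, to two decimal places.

0.54 dB

Convert to linear (a loss of L dB is a gain of −L dB): F_i = 10^(NF_i/10), G_i = 10^(G_i,dB/10)
  Stage 1: F_1 = 10^(0.468/10) = 1.114, G_1 = 10^(16.8/10) = 47.86
  Stage 2: F_2 = 10^(2.73/10) = 1.875, G_2 = 10^(12.4/10) = 17.38
Friis cascade:
  F = 1.114 + (1.875 − 1)/47.86 = 1.132
NF = 10 log₁₀(1.132) = 0.54 dB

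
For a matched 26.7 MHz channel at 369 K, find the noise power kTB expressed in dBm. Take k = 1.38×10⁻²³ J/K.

P_n = kTB = 1.38×10⁻²³ × 369 × 2.67×10⁷ = 1.36×10⁻¹³ W
In dBm: 10 log₁₀(1.36×10⁻¹³ / 10⁻³) = −98.7 dBm

−98.7 dBm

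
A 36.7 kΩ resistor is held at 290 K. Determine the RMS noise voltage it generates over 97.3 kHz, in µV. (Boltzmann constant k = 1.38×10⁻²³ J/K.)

7.56 µV

V_n = √(4kTRB)
4kTRB = 4 × 1.38×10⁻²³ × 290 × 3.67×10⁴ × 9.73×10⁴ = 5.72×10⁻¹¹ V²
V_n = √(5.72×10⁻¹¹) = 7.56×10⁻⁶ V = 7.56 µV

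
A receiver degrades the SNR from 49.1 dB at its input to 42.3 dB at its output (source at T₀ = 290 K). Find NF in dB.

NF (dB) = SNR_in(dB) − SNR_out(dB) when the source is at T₀
NF = 49.1 − 42.3 = 6.8 dB

6.8 dB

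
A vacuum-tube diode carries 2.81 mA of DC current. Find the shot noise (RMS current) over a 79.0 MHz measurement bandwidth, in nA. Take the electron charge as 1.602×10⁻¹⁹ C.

267 nA

I_n = √(2qI·B)
2qI·B = 2 × 1.602×10⁻¹⁹ × 2.81×10⁻³ × 7.90×10⁷ = 7.11×10⁻¹⁴ A²
I_n = √(7.11×10⁻¹⁴) = 2.67×10⁻⁷ A = 267 nA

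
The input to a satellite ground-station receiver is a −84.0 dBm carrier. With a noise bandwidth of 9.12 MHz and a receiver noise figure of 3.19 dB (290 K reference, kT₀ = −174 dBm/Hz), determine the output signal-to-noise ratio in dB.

17.2 dB

Noise floor: N = −174 + 10 log₁₀(B) + NF
10 log₁₀(9.12×10⁶) = 69.6 dB
N = −174 + 69.6 + 3.19 = −101.21 dBm
SNR = P_sig − N = −84.0 − (−101.21) = 17.21 dB → 17.2 dB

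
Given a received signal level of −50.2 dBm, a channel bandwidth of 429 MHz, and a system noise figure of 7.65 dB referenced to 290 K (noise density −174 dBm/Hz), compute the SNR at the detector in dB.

Noise floor: N = −174 + 10 log₁₀(B) + NF
10 log₁₀(4.29×10⁸) = 86.32 dB
N = −174 + 86.32 + 7.65 = −80.03 dBm
SNR = P_sig − N = −50.2 − (−80.03) = 29.83 dB → 29.8 dB

29.8 dB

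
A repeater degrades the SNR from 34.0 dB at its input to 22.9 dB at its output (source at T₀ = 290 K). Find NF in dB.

11.1 dB

NF (dB) = SNR_in(dB) − SNR_out(dB) when the source is at T₀
NF = 34.0 − 22.9 = 11.1 dB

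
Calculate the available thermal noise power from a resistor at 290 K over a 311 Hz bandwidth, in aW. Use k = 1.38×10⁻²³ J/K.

P_n = kTB = 1.38×10⁻²³ × 290 × 3.11×10² = 1.24×10⁻¹⁸ W = 1.24 aW

1.24 aW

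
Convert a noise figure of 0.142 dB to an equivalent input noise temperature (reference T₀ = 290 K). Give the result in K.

9.64 K

F = 10^(0.142/10) = 1.03324
T_e = (F − 1)·T₀ = (1.03324 − 1) × 290 = 9.64 K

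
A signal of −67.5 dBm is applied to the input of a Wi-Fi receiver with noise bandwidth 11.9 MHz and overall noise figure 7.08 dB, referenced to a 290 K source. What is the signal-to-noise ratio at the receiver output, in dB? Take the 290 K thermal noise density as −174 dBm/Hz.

28.7 dB

Noise floor: N = −174 + 10 log₁₀(B) + NF
10 log₁₀(1.19×10⁷) = 70.76 dB
N = −174 + 70.76 + 7.08 = −96.16 dBm
SNR = P_sig − N = −67.5 − (−96.16) = 28.66 dB → 28.7 dB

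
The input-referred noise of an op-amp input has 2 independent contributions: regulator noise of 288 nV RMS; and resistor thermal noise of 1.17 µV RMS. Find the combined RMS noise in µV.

1.20 µV

Uncorrelated sources add in power (mean-square): V_tot = √(ΣV_i²)
V_tot = √[(2.88×10⁻⁷)² + (1.17×10⁻⁶)²] = 1.20×10⁻⁶ V = 1.20 µV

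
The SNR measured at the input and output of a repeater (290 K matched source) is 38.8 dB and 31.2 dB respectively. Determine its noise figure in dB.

NF (dB) = SNR_in(dB) − SNR_out(dB) when the source is at T₀
NF = 38.8 − 31.2 = 7.6 dB

7.6 dB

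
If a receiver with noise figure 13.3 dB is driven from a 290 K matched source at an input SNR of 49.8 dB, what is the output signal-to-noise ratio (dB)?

36.5 dB

By definition F = SNR_in/SNR_out, so in dB: SNR_out = SNR_in − NF
SNR_out = 49.8 − 13.3 = 36.5 dB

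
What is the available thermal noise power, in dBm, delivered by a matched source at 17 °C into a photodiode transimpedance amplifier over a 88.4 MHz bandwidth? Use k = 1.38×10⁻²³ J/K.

−94.5 dBm

T = 17 °C + 273.15 = 290.15 K
P_n = kTB = 1.38×10⁻²³ × 290.15 × 8.84×10⁷ = 3.54×10⁻¹³ W
In dBm: 10 log₁₀(3.54×10⁻¹³ / 10⁻³) = −94.5 dBm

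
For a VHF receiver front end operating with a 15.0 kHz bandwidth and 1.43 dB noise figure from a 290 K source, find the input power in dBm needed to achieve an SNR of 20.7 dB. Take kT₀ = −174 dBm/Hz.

−110.1 dBm

Sensitivity = −174 + 10 log₁₀(B) + NF + SNR_min
= −174 + 41.76 + 1.43 + 20.7
= −110.11 dBm → −110.1 dBm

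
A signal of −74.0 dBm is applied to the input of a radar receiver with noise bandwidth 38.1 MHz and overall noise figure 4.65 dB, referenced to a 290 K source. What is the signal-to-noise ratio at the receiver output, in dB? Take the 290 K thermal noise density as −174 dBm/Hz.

Noise floor: N = −174 + 10 log₁₀(B) + NF
10 log₁₀(3.81×10⁷) = 75.81 dB
N = −174 + 75.81 + 4.65 = −93.54 dBm
SNR = P_sig − N = −74.0 − (−93.54) = 19.54 dB → 19.5 dB

19.5 dB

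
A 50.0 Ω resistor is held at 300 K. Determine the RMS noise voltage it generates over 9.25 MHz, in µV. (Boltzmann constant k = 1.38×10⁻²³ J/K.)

V_n = √(4kTRB)
4kTRB = 4 × 1.38×10⁻²³ × 300 × 5.00×10¹ × 9.25×10⁶ = 7.66×10⁻¹² V²
V_n = √(7.66×10⁻¹²) = 2.77×10⁻⁶ V = 2.77 µV

2.77 µV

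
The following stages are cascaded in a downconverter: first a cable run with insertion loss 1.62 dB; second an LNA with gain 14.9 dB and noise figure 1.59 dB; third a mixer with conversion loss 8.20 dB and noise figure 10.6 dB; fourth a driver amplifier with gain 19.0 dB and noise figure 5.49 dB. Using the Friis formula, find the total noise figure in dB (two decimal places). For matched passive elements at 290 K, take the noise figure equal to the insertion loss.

5.28 dB

Convert to linear (a loss of L dB is a gain of −L dB): F_i = 10^(NF_i/10), G_i = 10^(G_i,dB/10)
  Stage 1: F_1 = 10^(1.62/10) = 1.452, G_1 = 10^(−1.62/10) = 0.6887
  Stage 2: F_2 = 10^(1.59/10) = 1.442, G_2 = 10^(14.9/10) = 30.90
  Stage 3: F_3 = 10^(10.6/10) = 11.48, G_3 = 10^(−8.20/10) = 0.1514
  Stage 4: F_4 = 10^(5.49/10) = 3.540, G_4 = 10^(19.0/10) = 79.43
Friis cascade:
  F = 1.452 + (1.442 − 1)/0.6887 + (11.48 − 1)/21.28 + (3.540 − 1)/3.221 = 3.375
NF = 10 log₁₀(3.375) = 5.28 dB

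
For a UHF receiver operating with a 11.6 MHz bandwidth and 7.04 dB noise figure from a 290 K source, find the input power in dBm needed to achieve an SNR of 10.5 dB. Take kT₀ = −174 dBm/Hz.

−85.8 dBm

Sensitivity = −174 + 10 log₁₀(B) + NF + SNR_min
= −174 + 70.64 + 7.04 + 10.5
= −85.82 dBm → −85.8 dBm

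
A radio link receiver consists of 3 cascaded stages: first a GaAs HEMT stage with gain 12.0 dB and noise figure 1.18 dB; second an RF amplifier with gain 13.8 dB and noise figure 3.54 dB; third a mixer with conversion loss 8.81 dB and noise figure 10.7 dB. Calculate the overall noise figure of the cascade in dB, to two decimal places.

Convert to linear (a loss of L dB is a gain of −L dB): F_i = 10^(NF_i/10), G_i = 10^(G_i,dB/10)
  Stage 1: F_1 = 10^(1.18/10) = 1.312, G_1 = 10^(12.0/10) = 15.85
  Stage 2: F_2 = 10^(3.54/10) = 2.259, G_2 = 10^(13.8/10) = 23.99
  Stage 3: F_3 = 10^(10.7/10) = 11.75, G_3 = 10^(−8.81/10) = 0.1315
Friis cascade:
  F = 1.312 + (2.259 − 1)/15.85 + (11.75 − 1)/380.2 = 1.420
NF = 10 log₁₀(1.420) = 1.52 dB

1.52 dB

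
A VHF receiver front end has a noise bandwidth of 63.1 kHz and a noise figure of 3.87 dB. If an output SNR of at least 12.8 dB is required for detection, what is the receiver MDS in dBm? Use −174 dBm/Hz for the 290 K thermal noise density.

Sensitivity = −174 + 10 log₁₀(B) + NF + SNR_min
= −174 + 48 + 3.87 + 12.8
= −109.33 dBm → −109.3 dBm

−109.3 dBm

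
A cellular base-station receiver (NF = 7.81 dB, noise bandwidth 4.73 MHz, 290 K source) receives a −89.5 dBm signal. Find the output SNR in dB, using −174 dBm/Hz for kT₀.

Noise floor: N = −174 + 10 log₁₀(B) + NF
10 log₁₀(4.73×10⁶) = 66.75 dB
N = −174 + 66.75 + 7.81 = −99.44 dBm
SNR = P_sig − N = −89.5 − (−99.44) = 9.94 dB → 9.9 dB

9.9 dB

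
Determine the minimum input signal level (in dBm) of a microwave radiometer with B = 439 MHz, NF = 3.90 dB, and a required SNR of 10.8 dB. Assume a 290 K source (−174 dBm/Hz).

−72.9 dBm

Sensitivity = −174 + 10 log₁₀(B) + NF + SNR_min
= −174 + 86.42 + 3.90 + 10.8
= −72.88 dBm → −72.9 dBm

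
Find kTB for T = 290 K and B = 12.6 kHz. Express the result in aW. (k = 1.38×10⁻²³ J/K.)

P_n = kTB = 1.38×10⁻²³ × 290 × 1.26×10⁴ = 5.04×10⁻¹⁷ W = 50.4 aW

50.4 aW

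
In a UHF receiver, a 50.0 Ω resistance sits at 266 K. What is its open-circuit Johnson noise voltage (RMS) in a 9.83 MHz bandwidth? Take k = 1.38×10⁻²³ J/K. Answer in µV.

V_n = √(4kTRB)
4kTRB = 4 × 1.38×10⁻²³ × 266 × 5.00×10¹ × 9.83×10⁶ = 7.22×10⁻¹² V²
V_n = √(7.22×10⁻¹²) = 2.69×10⁻⁶ V = 2.69 µV

2.69 µV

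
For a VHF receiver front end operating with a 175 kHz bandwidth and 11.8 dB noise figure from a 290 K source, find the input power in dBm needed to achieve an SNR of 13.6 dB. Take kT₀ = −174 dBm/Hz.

−96.2 dBm

Sensitivity = −174 + 10 log₁₀(B) + NF + SNR_min
= −174 + 52.43 + 11.8 + 13.6
= −96.17 dBm → −96.2 dBm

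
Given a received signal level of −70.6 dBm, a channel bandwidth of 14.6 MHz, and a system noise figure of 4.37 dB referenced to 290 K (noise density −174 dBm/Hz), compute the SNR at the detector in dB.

27.4 dB

Noise floor: N = −174 + 10 log₁₀(B) + NF
10 log₁₀(1.46×10⁷) = 71.64 dB
N = −174 + 71.64 + 4.37 = −97.99 dBm
SNR = P_sig − N = −70.6 − (−97.99) = 27.39 dB → 27.4 dB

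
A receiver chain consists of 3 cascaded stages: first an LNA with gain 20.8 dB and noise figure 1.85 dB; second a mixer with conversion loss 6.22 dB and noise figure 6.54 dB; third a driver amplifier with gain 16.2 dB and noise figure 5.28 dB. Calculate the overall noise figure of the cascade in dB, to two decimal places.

Convert to linear (a loss of L dB is a gain of −L dB): F_i = 10^(NF_i/10), G_i = 10^(G_i,dB/10)
  Stage 1: F_1 = 10^(1.85/10) = 1.531, G_1 = 10^(20.8/10) = 120.2
  Stage 2: F_2 = 10^(6.54/10) = 4.508, G_2 = 10^(−6.22/10) = 0.2388
  Stage 3: F_3 = 10^(5.28/10) = 3.373, G_3 = 10^(16.2/10) = 41.69
Friis cascade:
  F = 1.531 + (4.508 − 1)/120.2 + (3.373 − 1)/28.71 = 1.643
NF = 10 log₁₀(1.643) = 2.16 dB

2.16 dB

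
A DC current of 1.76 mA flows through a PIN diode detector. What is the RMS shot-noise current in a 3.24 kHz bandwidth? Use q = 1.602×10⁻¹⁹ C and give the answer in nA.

I_n = √(2qI·B)
2qI·B = 2 × 1.602×10⁻¹⁹ × 1.76×10⁻³ × 3.24×10³ = 1.83×10⁻¹⁸ A²
I_n = √(1.83×10⁻¹⁸) = 1.35×10⁻⁹ A = 1.35 nA

1.35 nA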